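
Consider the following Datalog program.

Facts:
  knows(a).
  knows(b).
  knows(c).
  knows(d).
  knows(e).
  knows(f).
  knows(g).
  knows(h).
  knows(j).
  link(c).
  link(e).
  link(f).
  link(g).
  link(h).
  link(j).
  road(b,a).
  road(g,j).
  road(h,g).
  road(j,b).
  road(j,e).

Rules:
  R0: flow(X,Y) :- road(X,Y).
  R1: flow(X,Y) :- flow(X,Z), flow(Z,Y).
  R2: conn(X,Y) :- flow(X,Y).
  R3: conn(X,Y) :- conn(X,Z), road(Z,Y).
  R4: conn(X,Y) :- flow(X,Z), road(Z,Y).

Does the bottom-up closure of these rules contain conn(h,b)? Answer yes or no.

round 1: derive flow(b,a) via R0 from road(b,a)
round 1: derive flow(g,j) via R0 from road(g,j)
round 1: derive flow(h,g) via R0 from road(h,g)
round 1: derive flow(j,b) via R0 from road(j,b)
round 1: derive flow(j,e) via R0 from road(j,e)
round 2: derive flow(g,b) via R1 from flow(g,j), flow(j,b)
round 2: derive flow(g,e) via R1 from flow(g,j), flow(j,e)
round 2: derive flow(h,j) via R1 from flow(h,g), flow(g,j)
round 2: derive flow(j,a) via R1 from flow(j,b), flow(b,a)
round 2: derive conn(b,a) via R2 from flow(b,a)
round 2: derive conn(g,j) via R2 from flow(g,j)
round 2: derive conn(h,g) via R2 from flow(h,g)
round 2: derive conn(j,b) via R2 from flow(j,b)
round 2: derive conn(j,e) via R2 from flow(j,e)
round 2: derive conn(g,b) via R4 from flow(g,j), road(j,b)
round 2: derive conn(g,e) via R4 from flow(g,j), road(j,e)
round 2: derive conn(h,j) via R4 from flow(h,g), road(g,j)
round 2: derive conn(j,a) via R4 from flow(j,b), road(b,a)
round 3: derive flow(g,a) via R1 from flow(g,b), flow(b,a)
round 3: derive flow(h,a) via R1 from flow(h,j), flow(j,a)
round 3: derive flow(h,b) via R1 from flow(h,g), flow(g,b)
round 3: derive flow(h,e) via R1 from flow(h,g), flow(g,e)
round 3: derive conn(g,a) via R3 from conn(g,b), road(b,a)
round 3: derive conn(h,b) via R3 from conn(h,j), road(j,b)
round 3: derive conn(h,e) via R3 from conn(h,j), road(j,e)
round 4: derive conn(h,a) via R2 from flow(h,a)

yes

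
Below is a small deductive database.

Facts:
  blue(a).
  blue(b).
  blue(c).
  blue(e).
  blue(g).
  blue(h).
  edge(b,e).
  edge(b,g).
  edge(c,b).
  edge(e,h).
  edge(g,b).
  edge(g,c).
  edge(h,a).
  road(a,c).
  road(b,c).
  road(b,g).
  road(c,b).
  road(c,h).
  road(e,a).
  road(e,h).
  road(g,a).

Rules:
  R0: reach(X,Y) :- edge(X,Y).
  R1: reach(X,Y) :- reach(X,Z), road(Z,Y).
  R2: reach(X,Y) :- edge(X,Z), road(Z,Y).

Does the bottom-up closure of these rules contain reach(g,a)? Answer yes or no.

yes

round 1: derive reach(b,e) via R0 from edge(b,e)
round 1: derive reach(b,g) via R0 from edge(b,g)
round 1: derive reach(c,b) via R0 from edge(c,b)
round 1: derive reach(e,h) via R0 from edge(e,h)
round 1: derive reach(g,b) via R0 from edge(g,b)
round 1: derive reach(g,c) via R0 from edge(g,c)
round 1: derive reach(h,a) via R0 from edge(h,a)
round 1: derive reach(b,a) via R2 from edge(b,e), road(e,a)
round 1: derive reach(b,h) via R2 from edge(b,e), road(e,h)
round 1: derive reach(c,c) via R2 from edge(c,b), road(b,c)
round 1: derive reach(c,g) via R2 from edge(c,b), road(b,g)
round 1: derive reach(g,g) via R2 from edge(g,b), road(b,g)
round 1: derive reach(g,h) via R2 from edge(g,c), road(c,h)
round 1: derive reach(h,c) via R2 from edge(h,a), road(a,c)
round 2: derive reach(b,c) via R1 from reach(b,a), road(a,c)
round 2: derive reach(c,a) via R1 from reach(c,g), road(g,a)
round 2: derive reach(c,h) via R1 from reach(c,c), road(c,h)
round 2: derive reach(g,a) via R1 from reach(g,g), road(g,a)
round 2: derive reach(h,b) via R1 from reach(h,c), road(c,b)
round 2: derive reach(h,h) via R1 from reach(h,c), road(c,h)
round 3: derive reach(b,b) via R1 from reach(b,c), road(c,b)
round 3: derive reach(h,g) via R1 from reach(h,b), road(b,g)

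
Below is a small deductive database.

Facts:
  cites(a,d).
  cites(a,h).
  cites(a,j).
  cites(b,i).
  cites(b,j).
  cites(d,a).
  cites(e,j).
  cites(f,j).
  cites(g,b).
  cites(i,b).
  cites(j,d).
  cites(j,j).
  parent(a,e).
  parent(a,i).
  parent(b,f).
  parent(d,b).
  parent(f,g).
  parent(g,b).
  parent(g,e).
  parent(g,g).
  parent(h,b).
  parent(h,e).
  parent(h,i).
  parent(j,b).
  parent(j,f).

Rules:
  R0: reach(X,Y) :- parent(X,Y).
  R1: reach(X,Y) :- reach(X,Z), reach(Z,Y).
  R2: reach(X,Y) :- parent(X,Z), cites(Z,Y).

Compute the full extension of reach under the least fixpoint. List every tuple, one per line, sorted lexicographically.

reach(a,b)
reach(a,e)
reach(a,f)
reach(a,g)
reach(a,i)
reach(a,j)
reach(b,b)
reach(b,e)
reach(b,f)
reach(b,g)
reach(b,i)
reach(b,j)
reach(d,b)
reach(d,e)
reach(d,f)
reach(d,g)
reach(d,i)
reach(d,j)
reach(f,b)
reach(f,e)
reach(f,f)
reach(f,g)
reach(f,i)
reach(f,j)
reach(g,b)
reach(g,e)
reach(g,f)
reach(g,g)
reach(g,i)
reach(g,j)
reach(h,b)
reach(h,e)
reach(h,f)
reach(h,g)
reach(h,i)
reach(h,j)
reach(j,b)
reach(j,e)
reach(j,f)
reach(j,g)
reach(j,i)
reach(j,j)

round 1: derive reach(a,e) via R0 from parent(a,e)
round 1: derive reach(a,i) via R0 from parent(a,i)
round 1: derive reach(b,f) via R0 from parent(b,f)
round 1: derive reach(d,b) via R0 from parent(d,b)
round 1: derive reach(f,g) via R0 from parent(f,g)
round 1: derive reach(g,b) via R0 from parent(g,b)
round 1: derive reach(g,e) via R0 from parent(g,e)
round 1: derive reach(g,g) via R0 from parent(g,g)
round 1: derive reach(h,b) via R0 from parent(h,b)
round 1: derive reach(h,e) via R0 from parent(h,e)
round 1: derive reach(h,i) via R0 from parent(h,i)
round 1: derive reach(j,b) via R0 from parent(j,b)
round 1: derive reach(j,f) via R0 from parent(j,f)
round 1: derive reach(a,b) via R2 from parent(a,i), cites(i,b)
round 1: derive reach(a,j) via R2 from parent(a,e), cites(e,j)
round 1: derive reach(b,j) via R2 from parent(b,f), cites(f,j)
round 1: derive reach(d,i) via R2 from parent(d,b), cites(b,i)
round 1: derive reach(d,j) via R2 from parent(d,b), cites(b,j)
round 1: derive reach(f,b) via R2 from parent(f,g), cites(g,b)
round 1: derive reach(g,i) via R2 from parent(g,b), cites(b,i)
round 1: derive reach(g,j) via R2 from parent(g,b), cites(b,j)
round 1: derive reach(h,j) via R2 from parent(h,b), cites(b,j)
round 1: derive reach(j,i) via R2 from parent(j,b), cites(b,i)
round 1: derive reach(j,j) via R2 from parent(j,b), cites(b,j)
round 2: derive reach(a,f) via R1 from reach(a,b), reach(b,f)
round 2: derive reach(b,b) via R1 from reach(b,f), reach(f,b)
round 2: derive reach(b,g) via R1 from reach(b,f), reach(f,g)
round 2: derive reach(b,i) via R1 from reach(b,j), reach(j,i)
round 2: derive reach(d,f) via R1 from reach(d,b), reach(b,f)
round 2: derive reach(f,e) via R1 from reach(f,g), reach(g,e)
round 2: derive reach(f,f) via R1 from reach(f,b), reach(b,f)
round 2: derive reach(f,i) via R1 from reach(f,g), reach(g,i)
round 2: derive reach(f,j) via R1 from reach(f,b), reach(b,j)
round 2: derive reach(g,f) via R1 from reach(g,b), reach(b,f)
round 2: derive reach(h,f) via R1 from reach(h,b), reach(b,f)
round 2: derive reach(j,g) via R1 from reach(j,f), reach(f,g)
round 3: derive reach(a,g) via R1 from reach(a,b), reach(b,g)
round 3: derive reach(b,e) via R1 from reach(b,f), reach(f,e)
round 3: derive reach(d,e) via R1 from reach(d,f), reach(f,e)
round 3: derive reach(d,g) via R1 from reach(d,b), reach(b,g)
round 3: derive reach(h,g) via R1 from reach(h,b), reach(b,g)
round 3: derive reach(j,e) via R1 from reach(j,f), reach(f,e)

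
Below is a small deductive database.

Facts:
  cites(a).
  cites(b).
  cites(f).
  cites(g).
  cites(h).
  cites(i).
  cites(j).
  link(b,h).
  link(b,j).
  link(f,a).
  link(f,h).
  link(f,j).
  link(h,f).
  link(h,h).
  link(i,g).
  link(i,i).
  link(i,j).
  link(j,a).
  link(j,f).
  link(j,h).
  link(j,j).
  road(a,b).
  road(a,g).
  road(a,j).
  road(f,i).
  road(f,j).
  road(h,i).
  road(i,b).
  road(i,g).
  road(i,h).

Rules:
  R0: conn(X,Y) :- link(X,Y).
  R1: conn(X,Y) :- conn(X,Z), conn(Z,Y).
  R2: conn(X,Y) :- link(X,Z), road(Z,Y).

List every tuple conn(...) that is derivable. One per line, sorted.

conn(b,a)
conn(b,b)
conn(b,f)
conn(b,g)
conn(b,h)
conn(b,i)
conn(b,j)
conn(f,a)
conn(f,b)
conn(f,f)
conn(f,g)
conn(f,h)
conn(f,i)
conn(f,j)
conn(h,a)
conn(h,b)
conn(h,f)
conn(h,g)
conn(h,h)
conn(h,i)
conn(h,j)
conn(i,a)
conn(i,b)
conn(i,f)
conn(i,g)
conn(i,h)
conn(i,i)
conn(i,j)
conn(j,a)
conn(j,b)
conn(j,f)
conn(j,g)
conn(j,h)
conn(j,i)
conn(j,j)

round 1: derive conn(b,h) via R0 from link(b,h)
round 1: derive conn(b,j) via R0 from link(b,j)
round 1: derive conn(f,a) via R0 from link(f,a)
round 1: derive conn(f,h) via R0 from link(f,h)
round 1: derive conn(f,j) via R0 from link(f,j)
round 1: derive conn(h,f) via R0 from link(h,f)
round 1: derive conn(h,h) via R0 from link(h,h)
round 1: derive conn(i,g) via R0 from link(i,g)
round 1: derive conn(i,i) via R0 from link(i,i)
round 1: derive conn(i,j) via R0 from link(i,j)
round 1: derive conn(j,a) via R0 from link(j,a)
round 1: derive conn(j,f) via R0 from link(j,f)
round 1: derive conn(j,h) via R0 from link(j,h)
round 1: derive conn(j,j) via R0 from link(j,j)
round 1: derive conn(b,i) via R2 from link(b,h), road(h,i)
round 1: derive conn(f,b) via R2 from link(f,a), road(a,b)
round 1: derive conn(f,g) via R2 from link(f,a), road(a,g)
round 1: derive conn(f,i) via R2 from link(f,h), road(h,i)
round 1: derive conn(h,i) via R2 from link(h,f), road(f,i)
round 1: derive conn(h,j) via R2 from link(h,f), road(f,j)
round 1: derive conn(i,b) via R2 from link(i,i), road(i,b)
round 1: derive conn(i,h) via R2 from link(i,i), road(i,h)
round 1: derive conn(j,b) via R2 from link(j,a), road(a,b)
round 1: derive conn(j,g) via R2 from link(j,a), road(a,g)
round 1: derive conn(j,i) via R2 from link(j,f), road(f,i)
round 2: derive conn(b,a) via R1 from conn(b,j), conn(j,a)
round 2: derive conn(b,b) via R1 from conn(b,i), conn(i,b)
round 2: derive conn(b,f) via R1 from conn(b,h), conn(h,f)
round 2: derive conn(b,g) via R1 from conn(b,i), conn(i,g)
round 2: derive conn(f,f) via R1 from conn(f,h), conn(h,f)
round 2: derive conn(h,a) via R1 from conn(h,f), conn(f,a)
round 2: derive conn(h,b) via R1 from conn(h,f), conn(f,b)
round 2: derive conn(h,g) via R1 from conn(h,f), conn(f,g)
round 2: derive conn(i,a) via R1 from conn(i,j), conn(j,a)
round 2: derive conn(i,f) via R1 from conn(i,h), conn(h,f)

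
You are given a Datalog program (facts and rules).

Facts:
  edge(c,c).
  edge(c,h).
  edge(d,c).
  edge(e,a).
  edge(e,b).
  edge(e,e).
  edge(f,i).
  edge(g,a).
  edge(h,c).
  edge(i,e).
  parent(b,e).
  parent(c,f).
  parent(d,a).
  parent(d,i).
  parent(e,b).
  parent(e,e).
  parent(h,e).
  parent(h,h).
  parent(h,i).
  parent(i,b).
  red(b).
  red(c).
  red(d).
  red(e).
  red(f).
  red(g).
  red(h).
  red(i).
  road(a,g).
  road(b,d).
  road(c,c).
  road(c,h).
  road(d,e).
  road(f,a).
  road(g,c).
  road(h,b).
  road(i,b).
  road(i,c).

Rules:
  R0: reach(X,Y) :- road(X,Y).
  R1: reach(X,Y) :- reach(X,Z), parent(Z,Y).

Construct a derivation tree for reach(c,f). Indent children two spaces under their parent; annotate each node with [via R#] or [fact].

round 1: derive reach(a,g) via R0 from road(a,g)
round 1: derive reach(b,d) via R0 from road(b,d)
round 1: derive reach(c,c) via R0 from road(c,c)
round 1: derive reach(c,h) via R0 from road(c,h)
round 1: derive reach(d,e) via R0 from road(d,e)
round 1: derive reach(f,a) via R0 from road(f,a)
round 1: derive reach(g,c) via R0 from road(g,c)
round 1: derive reach(h,b) via R0 from road(h,b)
round 1: derive reach(i,b) via R0 from road(i,b)
round 1: derive reach(i,c) via R0 from road(i,c)
round 2: derive reach(b,a) via R1 from reach(b,d), parent(d,a)
round 2: derive reach(b,i) via R1 from reach(b,d), parent(d,i)
round 2: derive reach(c,e) via R1 from reach(c,h), parent(h,e)
round 2: derive reach(c,f) via R1 from reach(c,c), parent(c,f)
round 2: derive reach(c,i) via R1 from reach(c,h), parent(h,i)
round 2: derive reach(d,b) via R1 from reach(d,e), parent(e,b)
round 2: derive reach(g,f) via R1 from reach(g,c), parent(c,f)
round 2: derive reach(h,e) via R1 from reach(h,b), parent(b,e)
round 2: derive reach(i,e) via R1 from reach(i,b), parent(b,e)
round 2: derive reach(i,f) via R1 from reach(i,c), parent(c,f)
round 3: derive reach(b,b) via R1 from reach(b,i), parent(i,b)
round 3: derive reach(c,b) via R1 from reach(c,e), parent(e,b)
round 4: derive reach(b,e) via R1 from reach(b,b), parent(b,e)

reach(c,f)  [via R1]
  reach(c,c)  [via R0]
    road(c,c)  [fact]
  parent(c,f)  [fact]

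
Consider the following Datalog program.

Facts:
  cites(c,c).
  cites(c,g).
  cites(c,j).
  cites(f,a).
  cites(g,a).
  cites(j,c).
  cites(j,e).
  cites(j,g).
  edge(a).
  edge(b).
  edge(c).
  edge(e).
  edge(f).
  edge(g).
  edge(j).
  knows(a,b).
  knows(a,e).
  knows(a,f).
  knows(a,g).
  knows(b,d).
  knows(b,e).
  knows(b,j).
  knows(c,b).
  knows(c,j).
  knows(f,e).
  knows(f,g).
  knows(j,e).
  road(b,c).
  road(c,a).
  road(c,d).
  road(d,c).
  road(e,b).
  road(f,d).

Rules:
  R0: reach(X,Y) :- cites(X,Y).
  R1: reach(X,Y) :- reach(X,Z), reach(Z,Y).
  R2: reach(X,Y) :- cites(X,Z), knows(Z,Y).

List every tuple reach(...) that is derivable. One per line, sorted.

reach(c,a)
reach(c,b)
reach(c,c)
reach(c,e)
reach(c,f)
reach(c,g)
reach(c,j)
reach(f,a)
reach(f,b)
reach(f,e)
reach(f,f)
reach(f,g)
reach(g,a)
reach(g,b)
reach(g,e)
reach(g,f)
reach(g,g)
reach(j,a)
reach(j,b)
reach(j,c)
reach(j,e)
reach(j,f)
reach(j,g)
reach(j,j)

round 1: derive reach(c,c) via R0 from cites(c,c)
round 1: derive reach(c,g) via R0 from cites(c,g)
round 1: derive reach(c,j) via R0 from cites(c,j)
round 1: derive reach(f,a) via R0 from cites(f,a)
round 1: derive reach(g,a) via R0 from cites(g,a)
round 1: derive reach(j,c) via R0 from cites(j,c)
round 1: derive reach(j,e) via R0 from cites(j,e)
round 1: derive reach(j,g) via R0 from cites(j,g)
round 1: derive reach(c,b) via R2 from cites(c,c), knows(c,b)
round 1: derive reach(c,e) via R2 from cites(c,j), knows(j,e)
round 1: derive reach(f,b) via R2 from cites(f,a), knows(a,b)
round 1: derive reach(f,e) via R2 from cites(f,a), knows(a,e)
round 1: derive reach(f,f) via R2 from cites(f,a), knows(a,f)
round 1: derive reach(f,g) via R2 from cites(f,a), knows(a,g)
round 1: derive reach(g,b) via R2 from cites(g,a), knows(a,b)
round 1: derive reach(g,e) via R2 from cites(g,a), knows(a,e)
round 1: derive reach(g,f) via R2 from cites(g,a), knows(a,f)
round 1: derive reach(g,g) via R2 from cites(g,a), knows(a,g)
round 1: derive reach(j,b) via R2 from cites(j,c), knows(c,b)
round 1: derive reach(j,j) via R2 from cites(j,c), knows(c,j)
round 2: derive reach(c,a) via R1 from reach(c,g), reach(g,a)
round 2: derive reach(c,f) via R1 from reach(c,g), reach(g,f)
round 2: derive reach(j,a) via R1 from reach(j,g), reach(g,a)
round 2: derive reach(j,f) via R1 from reach(j,g), reach(g,f)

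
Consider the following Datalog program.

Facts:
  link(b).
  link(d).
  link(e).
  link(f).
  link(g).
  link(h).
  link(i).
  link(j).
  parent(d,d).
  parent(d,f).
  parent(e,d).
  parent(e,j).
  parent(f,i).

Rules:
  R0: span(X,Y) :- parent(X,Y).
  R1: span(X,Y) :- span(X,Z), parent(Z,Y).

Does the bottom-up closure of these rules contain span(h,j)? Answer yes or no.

round 1: derive span(d,d) via R0 from parent(d,d)
round 1: derive span(d,f) via R0 from parent(d,f)
round 1: derive span(e,d) via R0 from parent(e,d)
round 1: derive span(e,j) via R0 from parent(e,j)
round 1: derive span(f,i) via R0 from parent(f,i)
round 2: derive span(d,i) via R1 from span(d,f), parent(f,i)
round 2: derive span(e,f) via R1 from span(e,d), parent(d,f)
round 3: derive span(e,i) via R1 from span(e,f), parent(f,i)

no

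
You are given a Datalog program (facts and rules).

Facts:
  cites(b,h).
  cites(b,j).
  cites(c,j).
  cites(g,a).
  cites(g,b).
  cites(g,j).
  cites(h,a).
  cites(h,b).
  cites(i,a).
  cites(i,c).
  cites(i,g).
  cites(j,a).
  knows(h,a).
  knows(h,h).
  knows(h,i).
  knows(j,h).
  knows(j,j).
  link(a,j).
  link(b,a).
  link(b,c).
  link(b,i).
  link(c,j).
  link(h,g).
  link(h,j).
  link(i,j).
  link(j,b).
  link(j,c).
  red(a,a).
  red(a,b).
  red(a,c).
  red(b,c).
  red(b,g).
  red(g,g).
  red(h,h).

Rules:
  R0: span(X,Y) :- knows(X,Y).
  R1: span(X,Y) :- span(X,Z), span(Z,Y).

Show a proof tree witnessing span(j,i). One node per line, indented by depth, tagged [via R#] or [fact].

span(j,i)  [via R1]
  span(j,h)  [via R0]
    knows(j,h)  [fact]
  span(h,i)  [via R0]
    knows(h,i)  [fact]

round 1: derive span(h,a) via R0 from knows(h,a)
round 1: derive span(h,h) via R0 from knows(h,h)
round 1: derive span(h,i) via R0 from knows(h,i)
round 1: derive span(j,h) via R0 from knows(j,h)
round 1: derive span(j,j) via R0 from knows(j,j)
round 2: derive span(j,a) via R1 from span(j,h), span(h,a)
round 2: derive span(j,i) via R1 from span(j,h), span(h,i)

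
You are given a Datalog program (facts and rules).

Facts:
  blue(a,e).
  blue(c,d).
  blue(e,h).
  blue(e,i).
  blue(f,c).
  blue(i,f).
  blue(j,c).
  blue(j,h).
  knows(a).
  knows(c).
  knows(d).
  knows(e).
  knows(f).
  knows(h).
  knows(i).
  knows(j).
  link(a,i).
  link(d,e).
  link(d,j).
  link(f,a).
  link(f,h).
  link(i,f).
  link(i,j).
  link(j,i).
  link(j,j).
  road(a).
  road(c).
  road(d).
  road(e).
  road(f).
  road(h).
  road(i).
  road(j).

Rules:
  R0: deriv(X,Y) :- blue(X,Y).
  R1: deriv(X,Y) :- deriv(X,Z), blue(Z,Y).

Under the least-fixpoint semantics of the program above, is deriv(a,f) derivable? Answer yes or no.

yes

round 1: derive deriv(a,e) via R0 from blue(a,e)
round 1: derive deriv(c,d) via R0 from blue(c,d)
round 1: derive deriv(e,h) via R0 from blue(e,h)
round 1: derive deriv(e,i) via R0 from blue(e,i)
round 1: derive deriv(f,c) via R0 from blue(f,c)
round 1: derive deriv(i,f) via R0 from blue(i,f)
round 1: derive deriv(j,c) via R0 from blue(j,c)
round 1: derive deriv(j,h) via R0 from blue(j,h)
round 2: derive deriv(a,h) via R1 from deriv(a,e), blue(e,h)
round 2: derive deriv(a,i) via R1 from deriv(a,e), blue(e,i)
round 2: derive deriv(e,f) via R1 from deriv(e,i), blue(i,f)
round 2: derive deriv(f,d) via R1 from deriv(f,c), blue(c,d)
round 2: derive deriv(i,c) via R1 from deriv(i,f), blue(f,c)
round 2: derive deriv(j,d) via R1 from deriv(j,c), blue(c,d)
round 3: derive deriv(a,f) via R1 from deriv(a,i), blue(i,f)
round 3: derive deriv(e,c) via R1 from deriv(e,f), blue(f,c)
round 3: derive deriv(i,d) via R1 from deriv(i,c), blue(c,d)
round 4: derive deriv(a,c) via R1 from deriv(a,f), blue(f,c)
round 4: derive deriv(e,d) via R1 from deriv(e,c), blue(c,d)
round 5: derive deriv(a,d) via R1 from deriv(a,c), blue(c,d)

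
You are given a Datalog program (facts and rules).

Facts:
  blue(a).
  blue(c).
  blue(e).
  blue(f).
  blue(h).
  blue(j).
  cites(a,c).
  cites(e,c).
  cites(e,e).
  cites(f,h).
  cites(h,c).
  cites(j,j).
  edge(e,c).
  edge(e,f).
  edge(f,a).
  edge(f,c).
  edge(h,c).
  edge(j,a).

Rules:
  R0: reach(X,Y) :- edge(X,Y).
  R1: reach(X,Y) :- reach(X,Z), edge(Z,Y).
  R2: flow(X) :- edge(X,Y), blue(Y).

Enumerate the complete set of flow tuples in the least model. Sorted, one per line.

round 1: derive flow(e) via R2 from edge(e,c), blue(c)
round 1: derive flow(f) via R2 from edge(f,a), blue(a)
round 1: derive flow(h) via R2 from edge(h,c), blue(c)
round 1: derive flow(j) via R2 from edge(j,a), blue(a)

flow(e)
flow(f)
flow(h)
flow(j)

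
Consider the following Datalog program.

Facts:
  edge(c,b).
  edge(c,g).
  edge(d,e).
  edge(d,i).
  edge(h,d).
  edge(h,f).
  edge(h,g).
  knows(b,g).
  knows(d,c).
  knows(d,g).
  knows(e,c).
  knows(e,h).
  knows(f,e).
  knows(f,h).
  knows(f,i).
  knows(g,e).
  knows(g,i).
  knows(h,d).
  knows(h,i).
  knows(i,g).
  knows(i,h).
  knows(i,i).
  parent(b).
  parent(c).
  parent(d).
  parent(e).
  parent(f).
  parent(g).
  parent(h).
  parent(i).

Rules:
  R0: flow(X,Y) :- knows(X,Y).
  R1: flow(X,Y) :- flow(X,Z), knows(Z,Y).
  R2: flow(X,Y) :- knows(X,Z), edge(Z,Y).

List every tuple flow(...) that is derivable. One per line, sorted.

flow(b,c)
flow(b,d)
flow(b,e)
flow(b,g)
flow(b,h)
flow(b,i)
flow(d,b)
flow(d,c)
flow(d,d)
flow(d,e)
flow(d,g)
flow(d,h)
flow(d,i)
flow(e,b)
flow(e,c)
flow(e,d)
flow(e,e)
flow(e,f)
flow(e,g)
flow(e,h)
flow(e,i)
flow(f,c)
flow(f,d)
flow(f,e)
flow(f,f)
flow(f,g)
flow(f,h)
flow(f,i)
flow(g,c)
flow(g,d)
flow(g,e)
flow(g,g)
flow(g,h)
flow(g,i)
flow(h,c)
flow(h,d)
flow(h,e)
flow(h,g)
flow(h,h)
flow(h,i)
flow(i,c)
flow(i,d)
flow(i,e)
flow(i,f)
flow(i,g)
flow(i,h)
flow(i,i)

round 1: derive flow(b,g) via R0 from knows(b,g)
round 1: derive flow(d,c) via R0 from knows(d,c)
round 1: derive flow(d,g) via R0 from knows(d,g)
round 1: derive flow(e,c) via R0 from knows(e,c)
round 1: derive flow(e,h) via R0 from knows(e,h)
round 1: derive flow(f,e) via R0 from knows(f,e)
round 1: derive flow(f,h) via R0 from knows(f,h)
round 1: derive flow(f,i) via R0 from knows(f,i)
round 1: derive flow(g,e) via R0 from knows(g,e)
round 1: derive flow(g,i) via R0 from knows(g,i)
round 1: derive flow(h,d) via R0 from knows(h,d)
round 1: derive flow(h,i) via R0 from knows(h,i)
round 1: derive flow(i,g) via R0 from knows(i,g)
round 1: derive flow(i,h) via R0 from knows(i,h)
round 1: derive flow(i,i) via R0 from knows(i,i)
round 1: derive flow(d,b) via R2 from knows(d,c), edge(c,b)
round 1: derive flow(e,b) via R2 from knows(e,c), edge(c,b)
round 1: derive flow(e,d) via R2 from knows(e,h), edge(h,d)
round 1: derive flow(e,f) via R2 from knows(e,h), edge(h,f)
round 1: derive flow(e,g) via R2 from knows(e,c), edge(c,g)
round 1: derive flow(f,d) via R2 from knows(f,h), edge(h,d)
round 1: derive flow(f,f) via R2 from knows(f,h), edge(h,f)
round 1: derive flow(f,g) via R2 from knows(f,h), edge(h,g)
round 1: derive flow(h,e) via R2 from knows(h,d), edge(d,e)
round 1: derive flow(i,d) via R2 from knows(i,h), edge(h,d)
round 1: derive flow(i,f) via R2 from knows(i,h), edge(h,f)
round 2: derive flow(b,e) via R1 from flow(b,g), knows(g,e)
round 2: derive flow(b,i) via R1 from flow(b,g), knows(g,i)
round 2: derive flow(d,e) via R1 from flow(d,g), knows(g,e)
round 2: derive flow(d,i) via R1 from flow(d,g), knows(g,i)
round 2: derive flow(e,e) via R1 from flow(e,f), knows(f,e)
round 2: derive flow(e,i) via R1 from flow(e,f), knows(f,i)
round 2: derive flow(f,c) via R1 from flow(f,d), knows(d,c)
round 2: derive flow(g,c) via R1 from flow(g,e), knows(e,c)
round 2: derive flow(g,g) via R1 from flow(g,i), knows(i,g)
round 2: derive flow(g,h) via R1 from flow(g,e), knows(e,h)
round 2: derive flow(h,c) via R1 from flow(h,d), knows(d,c)
round 2: derive flow(h,g) via R1 from flow(h,d), knows(d,g)
round 2: derive flow(h,h) via R1 from flow(h,e), knows(e,h)
round 2: derive flow(i,c) via R1 from flow(i,d), knows(d,c)
round 2: derive flow(i,e) via R1 from flow(i,f), knows(f,e)
round 3: derive flow(b,c) via R1 from flow(b,e), knows(e,c)
round 3: derive flow(b,h) via R1 from flow(b,e), knows(e,h)
round 3: derive flow(d,h) via R1 from flow(d,e), knows(e,h)
round 3: derive flow(g,d) via R1 from flow(g,h), knows(h,d)
round 4: derive flow(b,d) via R1 from flow(b,h), knows(h,d)
round 4: derive flow(d,d) via R1 from flow(d,h), knows(h,d)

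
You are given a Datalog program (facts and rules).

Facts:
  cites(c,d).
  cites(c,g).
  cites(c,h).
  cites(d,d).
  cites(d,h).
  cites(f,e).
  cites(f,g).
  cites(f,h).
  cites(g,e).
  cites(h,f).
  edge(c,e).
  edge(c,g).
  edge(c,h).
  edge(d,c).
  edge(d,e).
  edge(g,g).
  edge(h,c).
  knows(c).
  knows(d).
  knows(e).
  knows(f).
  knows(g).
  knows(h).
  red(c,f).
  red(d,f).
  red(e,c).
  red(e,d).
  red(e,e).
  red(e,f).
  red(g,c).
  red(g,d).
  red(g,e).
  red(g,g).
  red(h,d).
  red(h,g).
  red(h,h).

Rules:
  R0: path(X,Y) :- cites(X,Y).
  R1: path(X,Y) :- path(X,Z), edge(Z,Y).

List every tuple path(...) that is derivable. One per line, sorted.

round 1: derive path(c,d) via R0 from cites(c,d)
round 1: derive path(c,g) via R0 from cites(c,g)
round 1: derive path(c,h) via R0 from cites(c,h)
round 1: derive path(d,d) via R0 from cites(d,d)
round 1: derive path(d,h) via R0 from cites(d,h)
round 1: derive path(f,e) via R0 from cites(f,e)
round 1: derive path(f,g) via R0 from cites(f,g)
round 1: derive path(f,h) via R0 from cites(f,h)
round 1: derive path(g,e) via R0 from cites(g,e)
round 1: derive path(h,f) via R0 from cites(h,f)
round 2: derive path(c,c) via R1 from path(c,d), edge(d,c)
round 2: derive path(c,e) via R1 from path(c,d), edge(d,e)
round 2: derive path(d,c) via R1 from path(d,d), edge(d,c)
round 2: derive path(d,e) via R1 from path(d,d), edge(d,e)
round 2: derive path(f,c) via R1 from path(f,h), edge(h,c)
round 3: derive path(d,g) via R1 from path(d,c), edge(c,g)

path(c,c)
path(c,d)
path(c,e)
path(c,g)
path(c,h)
path(d,c)
path(d,d)
path(d,e)
path(d,g)
path(d,h)
path(f,c)
path(f,e)
path(f,g)
path(f,h)
path(g,e)
path(h,f)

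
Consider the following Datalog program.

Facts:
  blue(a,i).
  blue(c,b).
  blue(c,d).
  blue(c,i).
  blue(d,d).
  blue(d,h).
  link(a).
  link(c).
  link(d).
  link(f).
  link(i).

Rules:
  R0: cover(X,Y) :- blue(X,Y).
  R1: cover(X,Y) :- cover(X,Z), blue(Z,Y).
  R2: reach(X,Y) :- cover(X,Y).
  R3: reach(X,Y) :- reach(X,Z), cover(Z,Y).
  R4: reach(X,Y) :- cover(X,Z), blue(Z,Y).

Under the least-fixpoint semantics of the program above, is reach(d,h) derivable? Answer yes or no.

round 1: derive cover(a,i) via R0 from blue(a,i)
round 1: derive cover(c,b) via R0 from blue(c,b)
round 1: derive cover(c,d) via R0 from blue(c,d)
round 1: derive cover(c,i) via R0 from blue(c,i)
round 1: derive cover(d,d) via R0 from blue(d,d)
round 1: derive cover(d,h) via R0 from blue(d,h)
round 2: derive cover(c,h) via R1 from cover(c,d), blue(d,h)
round 2: derive reach(a,i) via R2 from cover(a,i)
round 2: derive reach(c,b) via R2 from cover(c,b)
round 2: derive reach(c,d) via R2 from cover(c,d)
round 2: derive reach(c,i) via R2 from cover(c,i)
round 2: derive reach(d,d) via R2 from cover(d,d)
round 2: derive reach(d,h) via R2 from cover(d,h)
round 2: derive reach(c,h) via R4 from cover(c,d), blue(d,h)

yes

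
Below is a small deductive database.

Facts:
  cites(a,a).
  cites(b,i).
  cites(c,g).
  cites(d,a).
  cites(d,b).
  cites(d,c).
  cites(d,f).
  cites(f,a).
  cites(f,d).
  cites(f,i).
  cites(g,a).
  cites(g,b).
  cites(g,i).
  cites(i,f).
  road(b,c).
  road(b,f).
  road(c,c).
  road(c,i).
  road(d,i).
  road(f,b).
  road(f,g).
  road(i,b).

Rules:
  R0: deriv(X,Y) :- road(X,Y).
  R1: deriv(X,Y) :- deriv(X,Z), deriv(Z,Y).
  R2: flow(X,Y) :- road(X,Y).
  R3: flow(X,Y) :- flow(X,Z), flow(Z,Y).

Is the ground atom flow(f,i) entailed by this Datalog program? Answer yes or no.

round 1: derive flow(b,c) via R2 from road(b,c)
round 1: derive flow(b,f) via R2 from road(b,f)
round 1: derive flow(c,c) via R2 from road(c,c)
round 1: derive flow(c,i) via R2 from road(c,i)
round 1: derive flow(d,i) via R2 from road(d,i)
round 1: derive flow(f,b) via R2 from road(f,b)
round 1: derive flow(f,g) via R2 from road(f,g)
round 1: derive flow(i,b) via R2 from road(i,b)
round 2: derive flow(b,b) via R3 from flow(b,f), flow(f,b)
round 2: derive flow(b,g) via R3 from flow(b,f), flow(f,g)
round 2: derive flow(b,i) via R3 from flow(b,c), flow(c,i)
round 2: derive flow(c,b) via R3 from flow(c,i), flow(i,b)
round 2: derive flow(d,b) via R3 from flow(d,i), flow(i,b)
round 2: derive flow(f,c) via R3 from flow(f,b), flow(b,c)
round 2: derive flow(f,f) via R3 from flow(f,b), flow(b,f)
round 2: derive flow(i,c) via R3 from flow(i,b), flow(b,c)
round 2: derive flow(i,f) via R3 from flow(i,b), flow(b,f)
round 3: derive flow(c,f) via R3 from flow(c,b), flow(b,f)
round 3: derive flow(c,g) via R3 from flow(c,b), flow(b,g)
round 3: derive flow(d,c) via R3 from flow(d,b), flow(b,c)
round 3: derive flow(d,f) via R3 from flow(d,b), flow(b,f)
round 3: derive flow(d,g) via R3 from flow(d,b), flow(b,g)
round 3: derive flow(f,i) via R3 from flow(f,b), flow(b,i)
round 3: derive flow(i,g) via R3 from flow(i,b), flow(b,g)
round 3: derive flow(i,i) via R3 from flow(i,b), flow(b,i)

yes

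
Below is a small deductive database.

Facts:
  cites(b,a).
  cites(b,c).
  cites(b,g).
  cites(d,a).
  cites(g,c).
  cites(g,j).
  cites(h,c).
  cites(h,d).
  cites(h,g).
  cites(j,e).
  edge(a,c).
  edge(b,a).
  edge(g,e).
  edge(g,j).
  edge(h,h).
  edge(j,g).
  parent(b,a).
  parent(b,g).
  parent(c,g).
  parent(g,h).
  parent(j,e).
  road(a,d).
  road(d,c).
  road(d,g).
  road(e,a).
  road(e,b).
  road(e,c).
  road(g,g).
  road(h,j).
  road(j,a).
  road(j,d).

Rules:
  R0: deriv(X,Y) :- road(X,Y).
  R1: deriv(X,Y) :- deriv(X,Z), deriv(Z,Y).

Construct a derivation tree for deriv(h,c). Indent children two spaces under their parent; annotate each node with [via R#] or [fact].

round 1: derive deriv(a,d) via R0 from road(a,d)
round 1: derive deriv(d,c) via R0 from road(d,c)
round 1: derive deriv(d,g) via R0 from road(d,g)
round 1: derive deriv(e,a) via R0 from road(e,a)
round 1: derive deriv(e,b) via R0 from road(e,b)
round 1: derive deriv(e,c) via R0 from road(e,c)
round 1: derive deriv(g,g) via R0 from road(g,g)
round 1: derive deriv(h,j) via R0 from road(h,j)
round 1: derive deriv(j,a) via R0 from road(j,a)
round 1: derive deriv(j,d) via R0 from road(j,d)
round 2: derive deriv(a,c) via R1 from deriv(a,d), deriv(d,c)
round 2: derive deriv(a,g) via R1 from deriv(a,d), deriv(d,g)
round 2: derive deriv(e,d) via R1 from deriv(e,a), deriv(a,d)
round 2: derive deriv(h,a) via R1 from deriv(h,j), deriv(j,a)
round 2: derive deriv(h,d) via R1 from deriv(h,j), deriv(j,d)
round 2: derive deriv(j,c) via R1 from deriv(j,d), deriv(d,c)
round 2: derive deriv(j,g) via R1 from deriv(j,d), deriv(d,g)
round 3: derive deriv(e,g) via R1 from deriv(e,a), deriv(a,g)
round 3: derive deriv(h,c) via R1 from deriv(h,a), deriv(a,c)
round 3: derive deriv(h,g) via R1 from deriv(h,a), deriv(a,g)

deriv(h,c)  [via R1]
  deriv(h,a)  [via R1]
    deriv(h,j)  [via R0]
      road(h,j)  [fact]
    deriv(j,a)  [via R0]
      road(j,a)  [fact]
  deriv(a,c)  [via R1]
    deriv(a,d)  [via R0]
      road(a,d)  [fact]
    deriv(d,c)  [via R0]
      road(d,c)  [fact]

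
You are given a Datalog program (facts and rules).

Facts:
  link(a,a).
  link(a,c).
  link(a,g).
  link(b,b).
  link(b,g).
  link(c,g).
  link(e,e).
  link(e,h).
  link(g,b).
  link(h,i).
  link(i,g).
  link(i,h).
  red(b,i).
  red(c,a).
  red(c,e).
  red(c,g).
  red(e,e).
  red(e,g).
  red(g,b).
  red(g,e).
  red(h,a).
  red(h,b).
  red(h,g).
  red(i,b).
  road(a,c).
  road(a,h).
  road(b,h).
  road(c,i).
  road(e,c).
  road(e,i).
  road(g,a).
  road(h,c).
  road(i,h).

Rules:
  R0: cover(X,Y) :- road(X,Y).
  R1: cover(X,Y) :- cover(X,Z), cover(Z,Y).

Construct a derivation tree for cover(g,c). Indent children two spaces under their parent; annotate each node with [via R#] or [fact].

round 1: derive cover(a,c) via R0 from road(a,c)
round 1: derive cover(a,h) via R0 from road(a,h)
round 1: derive cover(b,h) via R0 from road(b,h)
round 1: derive cover(c,i) via R0 from road(c,i)
round 1: derive cover(e,c) via R0 from road(e,c)
round 1: derive cover(e,i) via R0 from road(e,i)
round 1: derive cover(g,a) via R0 from road(g,a)
round 1: derive cover(h,c) via R0 from road(h,c)
round 1: derive cover(i,h) via R0 from road(i,h)
round 2: derive cover(a,i) via R1 from cover(a,c), cover(c,i)
round 2: derive cover(b,c) via R1 from cover(b,h), cover(h,c)
round 2: derive cover(c,h) via R1 from cover(c,i), cover(i,h)
round 2: derive cover(e,h) via R1 from cover(e,i), cover(i,h)
round 2: derive cover(g,c) via R1 from cover(g,a), cover(a,c)
round 2: derive cover(g,h) via R1 from cover(g,a), cover(a,h)
round 2: derive cover(h,i) via R1 from cover(h,c), cover(c,i)
round 2: derive cover(i,c) via R1 from cover(i,h), cover(h,c)
round 3: derive cover(b,i) via R1 from cover(b,c), cover(c,i)
round 3: derive cover(c,c) via R1 from cover(c,h), cover(h,c)
round 3: derive cover(g,i) via R1 from cover(g,a), cover(a,i)
round 3: derive cover(h,h) via R1 from cover(h,c), cover(c,h)
round 3: derive cover(i,i) via R1 from cover(i,c), cover(c,i)

cover(g,c)  [via R1]
  cover(g,a)  [via R0]
    road(g,a)  [fact]
  cover(a,c)  [via R0]
    road(a,c)  [fact]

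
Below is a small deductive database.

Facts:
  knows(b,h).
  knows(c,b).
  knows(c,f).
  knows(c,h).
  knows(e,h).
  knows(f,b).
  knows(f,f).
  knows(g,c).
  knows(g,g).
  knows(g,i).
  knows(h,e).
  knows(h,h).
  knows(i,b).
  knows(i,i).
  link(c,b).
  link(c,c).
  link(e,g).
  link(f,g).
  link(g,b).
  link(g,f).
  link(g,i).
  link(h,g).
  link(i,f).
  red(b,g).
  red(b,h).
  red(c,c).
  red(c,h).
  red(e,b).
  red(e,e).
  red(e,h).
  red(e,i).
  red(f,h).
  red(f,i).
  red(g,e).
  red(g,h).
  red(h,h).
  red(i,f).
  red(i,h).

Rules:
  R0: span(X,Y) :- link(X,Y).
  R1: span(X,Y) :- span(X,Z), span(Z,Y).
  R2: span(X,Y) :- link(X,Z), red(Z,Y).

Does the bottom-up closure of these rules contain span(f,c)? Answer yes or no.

round 1: derive span(c,b) via R0 from link(c,b)
round 1: derive span(c,c) via R0 from link(c,c)
round 1: derive span(e,g) via R0 from link(e,g)
round 1: derive span(f,g) via R0 from link(f,g)
round 1: derive span(g,b) via R0 from link(g,b)
round 1: derive span(g,f) via R0 from link(g,f)
round 1: derive span(g,i) via R0 from link(g,i)
round 1: derive span(h,g) via R0 from link(h,g)
round 1: derive span(i,f) via R0 from link(i,f)
round 1: derive span(c,g) via R2 from link(c,b), red(b,g)
round 1: derive span(c,h) via R2 from link(c,b), red(b,h)
round 1: derive span(e,e) via R2 from link(e,g), red(g,e)
round 1: derive span(e,h) via R2 from link(e,g), red(g,h)
round 1: derive span(f,e) via R2 from link(f,g), red(g,e)
round 1: derive span(f,h) via R2 from link(f,g), red(g,h)
round 1: derive span(g,g) via R2 from link(g,b), red(b,g)
round 1: derive span(g,h) via R2 from link(g,b), red(b,h)
round 1: derive span(h,e) via R2 from link(h,g), red(g,e)
round 1: derive span(h,h) via R2 from link(h,g), red(g,h)
round 1: derive span(i,h) via R2 from link(i,f), red(f,h)
round 1: derive span(i,i) via R2 from link(i,f), red(f,i)
round 2: derive span(c,e) via R1 from span(c,h), span(h,e)
round 2: derive span(c,f) via R1 from span(c,g), span(g,f)
round 2: derive span(c,i) via R1 from span(c,g), span(g,i)
round 2: derive span(e,b) via R1 from span(e,g), span(g,b)
round 2: derive span(e,f) via R1 from span(e,g), span(g,f)
round 2: derive span(e,i) via R1 from span(e,g), span(g,i)
round 2: derive span(f,b) via R1 from span(f,g), span(g,b)
round 2: derive span(f,f) via R1 from span(f,g), span(g,f)
round 2: derive span(f,i) via R1 from span(f,g), span(g,i)
round 2: derive span(g,e) via R1 from span(g,f), span(f,e)
round 2: derive span(h,b) via R1 from span(h,g), span(g,b)
round 2: derive span(h,f) via R1 from span(h,g), span(g,f)
round 2: derive span(h,i) via R1 from span(h,g), span(g,i)
round 2: derive span(i,e) via R1 from span(i,f), span(f,e)
round 2: derive span(i,g) via R1 from span(i,f), span(f,g)
round 3: derive span(i,b) via R1 from span(i,e), span(e,b)

no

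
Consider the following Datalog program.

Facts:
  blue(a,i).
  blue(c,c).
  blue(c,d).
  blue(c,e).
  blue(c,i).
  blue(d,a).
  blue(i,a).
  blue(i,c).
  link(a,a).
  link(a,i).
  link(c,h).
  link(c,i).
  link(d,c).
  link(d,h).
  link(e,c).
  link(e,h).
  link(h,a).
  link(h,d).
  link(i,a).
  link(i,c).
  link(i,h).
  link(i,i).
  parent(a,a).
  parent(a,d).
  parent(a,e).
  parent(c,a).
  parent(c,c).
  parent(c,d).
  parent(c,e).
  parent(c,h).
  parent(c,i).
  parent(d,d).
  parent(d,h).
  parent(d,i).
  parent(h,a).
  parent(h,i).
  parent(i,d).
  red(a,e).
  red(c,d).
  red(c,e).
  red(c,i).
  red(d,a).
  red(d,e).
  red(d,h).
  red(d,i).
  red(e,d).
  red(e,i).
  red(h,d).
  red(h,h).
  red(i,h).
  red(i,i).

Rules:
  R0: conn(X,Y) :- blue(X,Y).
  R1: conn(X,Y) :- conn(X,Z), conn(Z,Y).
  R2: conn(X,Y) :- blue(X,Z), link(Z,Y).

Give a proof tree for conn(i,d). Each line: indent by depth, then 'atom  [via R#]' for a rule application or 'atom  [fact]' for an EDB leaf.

round 1: derive conn(a,i) via R0 from blue(a,i)
round 1: derive conn(c,c) via R0 from blue(c,c)
round 1: derive conn(c,d) via R0 from blue(c,d)
round 1: derive conn(c,e) via R0 from blue(c,e)
round 1: derive conn(c,i) via R0 from blue(c,i)
round 1: derive conn(d,a) via R0 from blue(d,a)
round 1: derive conn(i,a) via R0 from blue(i,a)
round 1: derive conn(i,c) via R0 from blue(i,c)
round 1: derive conn(a,a) via R2 from blue(a,i), link(i,a)
round 1: derive conn(a,c) via R2 from blue(a,i), link(i,c)
round 1: derive conn(a,h) via R2 from blue(a,i), link(i,h)
round 1: derive conn(c,a) via R2 from blue(c,i), link(i,a)
round 1: derive conn(c,h) via R2 from blue(c,c), link(c,h)
round 1: derive conn(d,i) via R2 from blue(d,a), link(a,i)
round 1: derive conn(i,h) via R2 from blue(i,c), link(c,h)
round 1: derive conn(i,i) via R2 from blue(i,a), link(a,i)
round 2: derive conn(a,d) via R1 from conn(a,c), conn(c,d)
round 2: derive conn(a,e) via R1 from conn(a,c), conn(c,e)
round 2: derive conn(d,c) via R1 from conn(d,a), conn(a,c)
round 2: derive conn(d,h) via R1 from conn(d,a), conn(a,h)
round 2: derive conn(i,d) via R1 from conn(i,c), conn(c,d)
round 2: derive conn(i,e) via R1 from conn(i,c), conn(c,e)
round 3: derive conn(d,d) via R1 from conn(d,a), conn(a,d)
round 3: derive conn(d,e) via R1 from conn(d,a), conn(a,e)

conn(i,d)  [via R1]
  conn(i,c)  [via R0]
    blue(i,c)  [fact]
  conn(c,d)  [via R0]
    blue(c,d)  [fact]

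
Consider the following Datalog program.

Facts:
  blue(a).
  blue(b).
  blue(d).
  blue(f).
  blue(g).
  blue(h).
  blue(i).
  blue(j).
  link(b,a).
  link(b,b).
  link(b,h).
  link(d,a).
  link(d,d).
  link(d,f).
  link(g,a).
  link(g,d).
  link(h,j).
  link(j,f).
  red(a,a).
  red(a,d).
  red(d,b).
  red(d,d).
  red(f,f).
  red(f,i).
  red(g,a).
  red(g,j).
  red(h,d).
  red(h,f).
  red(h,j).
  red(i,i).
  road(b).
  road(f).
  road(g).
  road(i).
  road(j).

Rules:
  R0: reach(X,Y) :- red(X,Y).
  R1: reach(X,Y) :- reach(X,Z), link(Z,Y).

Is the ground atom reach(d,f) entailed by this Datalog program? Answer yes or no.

round 1: derive reach(a,a) via R0 from red(a,a)
round 1: derive reach(a,d) via R0 from red(a,d)
round 1: derive reach(d,b) via R0 from red(d,b)
round 1: derive reach(d,d) via R0 from red(d,d)
round 1: derive reach(f,f) via R0 from red(f,f)
round 1: derive reach(f,i) via R0 from red(f,i)
round 1: derive reach(g,a) via R0 from red(g,a)
round 1: derive reach(g,j) via R0 from red(g,j)
round 1: derive reach(h,d) via R0 from red(h,d)
round 1: derive reach(h,f) via R0 from red(h,f)
round 1: derive reach(h,j) via R0 from red(h,j)
round 1: derive reach(i,i) via R0 from red(i,i)
round 2: derive reach(a,f) via R1 from reach(a,d), link(d,f)
round 2: derive reach(d,a) via R1 from reach(d,b), link(b,a)
round 2: derive reach(d,f) via R1 from reach(d,d), link(d,f)
round 2: derive reach(d,h) via R1 from reach(d,b), link(b,h)
round 2: derive reach(g,f) via R1 from reach(g,j), link(j,f)
round 2: derive reach(h,a) via R1 from reach(h,d), link(d,a)
round 3: derive reach(d,j) via R1 from reach(d,h), link(h,j)

yes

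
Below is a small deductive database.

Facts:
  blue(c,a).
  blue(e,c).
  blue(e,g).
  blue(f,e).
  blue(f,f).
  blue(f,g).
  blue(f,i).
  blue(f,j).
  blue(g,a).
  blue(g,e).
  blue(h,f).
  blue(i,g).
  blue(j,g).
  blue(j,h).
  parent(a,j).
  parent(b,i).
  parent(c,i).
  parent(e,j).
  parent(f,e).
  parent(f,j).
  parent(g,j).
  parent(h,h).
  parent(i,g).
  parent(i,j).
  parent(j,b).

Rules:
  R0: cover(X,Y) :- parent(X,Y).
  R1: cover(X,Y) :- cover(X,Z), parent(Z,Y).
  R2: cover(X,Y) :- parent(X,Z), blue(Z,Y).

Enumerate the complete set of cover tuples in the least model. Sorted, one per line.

round 1: derive cover(a,j) via R0 from parent(a,j)
round 1: derive cover(b,i) via R0 from parent(b,i)
round 1: derive cover(c,i) via R0 from parent(c,i)
round 1: derive cover(e,j) via R0 from parent(e,j)
round 1: derive cover(f,e) via R0 from parent(f,e)
round 1: derive cover(f,j) via R0 from parent(f,j)
round 1: derive cover(g,j) via R0 from parent(g,j)
round 1: derive cover(h,h) via R0 from parent(h,h)
round 1: derive cover(i,g) via R0 from parent(i,g)
round 1: derive cover(i,j) via R0 from parent(i,j)
round 1: derive cover(j,b) via R0 from parent(j,b)
round 1: derive cover(a,g) via R2 from parent(a,j), blue(j,g)
round 1: derive cover(a,h) via R2 from parent(a,j), blue(j,h)
round 1: derive cover(b,g) via R2 from parent(b,i), blue(i,g)
round 1: derive cover(c,g) via R2 from parent(c,i), blue(i,g)
round 1: derive cover(e,g) via R2 from parent(e,j), blue(j,g)
round 1: derive cover(e,h) via R2 from parent(e,j), blue(j,h)
round 1: derive cover(f,c) via R2 from parent(f,e), blue(e,c)
round 1: derive cover(f,g) via R2 from parent(f,e), blue(e,g)
round 1: derive cover(f,h) via R2 from parent(f,j), blue(j,h)
round 1: derive cover(g,g) via R2 from parent(g,j), blue(j,g)
round 1: derive cover(g,h) via R2 from parent(g,j), blue(j,h)
round 1: derive cover(h,f) via R2 from parent(h,h), blue(h,f)
round 1: derive cover(i,a) via R2 from parent(i,g), blue(g,a)
round 1: derive cover(i,e) via R2 from parent(i,g), blue(g,e)
round 1: derive cover(i,h) via R2 from parent(i,j), blue(j,h)
round 2: derive cover(a,b) via R1 from cover(a,j), parent(j,b)
round 2: derive cover(b,j) via R1 from cover(b,g), parent(g,j)
round 2: derive cover(c,j) via R1 from cover(c,g), parent(g,j)
round 2: derive cover(e,b) via R1 from cover(e,j), parent(j,b)
round 2: derive cover(f,b) via R1 from cover(f,j), parent(j,b)
round 2: derive cover(f,i) via R1 from cover(f,c), parent(c,i)
round 2: derive cover(g,b) via R1 from cover(g,j), parent(j,b)
round 2: derive cover(h,e) via R1 from cover(h,f), parent(f,e)
round 2: derive cover(h,j) via R1 from cover(h,f), parent(f,j)
round 2: derive cover(i,b) via R1 from cover(i,j), parent(j,b)
round 2: derive cover(j,i) via R1 from cover(j,b), parent(b,i)
round 3: derive cover(a,i) via R1 from cover(a,b), parent(b,i)
round 3: derive cover(b,b) via R1 from cover(b,j), parent(j,b)
round 3: derive cover(c,b) via R1 from cover(c,j), parent(j,b)
round 3: derive cover(e,i) via R1 from cover(e,b), parent(b,i)
round 3: derive cover(g,i) via R1 from cover(g,b), parent(b,i)
round 3: derive cover(h,b) via R1 from cover(h,j), parent(j,b)
round 3: derive cover(i,i) via R1 from cover(i,b), parent(b,i)
round 3: derive cover(j,g) via R1 from cover(j,i), parent(i,g)
round 3: derive cover(j,j) via R1 from cover(j,i), parent(i,j)
round 4: derive cover(h,i) via R1 from cover(h,b), parent(b,i)
round 5: derive cover(h,g) via R1 from cover(h,i), parent(i,g)

cover(a,b)
cover(a,g)
cover(a,h)
cover(a,i)
cover(a,j)
cover(b,b)
cover(b,g)
cover(b,i)
cover(b,j)
cover(c,b)
cover(c,g)
cover(c,i)
cover(c,j)
cover(e,b)
cover(e,g)
cover(e,h)
cover(e,i)
cover(e,j)
cover(f,b)
cover(f,c)
cover(f,e)
cover(f,g)
cover(f,h)
cover(f,i)
cover(f,j)
cover(g,b)
cover(g,g)
cover(g,h)
cover(g,i)
cover(g,j)
cover(h,b)
cover(h,e)
cover(h,f)
cover(h,g)
cover(h,h)
cover(h,i)
cover(h,j)
cover(i,a)
cover(i,b)
cover(i,e)
cover(i,g)
cover(i,h)
cover(i,i)
cover(i,j)
cover(j,b)
cover(j,g)
cover(j,i)
cover(j,j)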